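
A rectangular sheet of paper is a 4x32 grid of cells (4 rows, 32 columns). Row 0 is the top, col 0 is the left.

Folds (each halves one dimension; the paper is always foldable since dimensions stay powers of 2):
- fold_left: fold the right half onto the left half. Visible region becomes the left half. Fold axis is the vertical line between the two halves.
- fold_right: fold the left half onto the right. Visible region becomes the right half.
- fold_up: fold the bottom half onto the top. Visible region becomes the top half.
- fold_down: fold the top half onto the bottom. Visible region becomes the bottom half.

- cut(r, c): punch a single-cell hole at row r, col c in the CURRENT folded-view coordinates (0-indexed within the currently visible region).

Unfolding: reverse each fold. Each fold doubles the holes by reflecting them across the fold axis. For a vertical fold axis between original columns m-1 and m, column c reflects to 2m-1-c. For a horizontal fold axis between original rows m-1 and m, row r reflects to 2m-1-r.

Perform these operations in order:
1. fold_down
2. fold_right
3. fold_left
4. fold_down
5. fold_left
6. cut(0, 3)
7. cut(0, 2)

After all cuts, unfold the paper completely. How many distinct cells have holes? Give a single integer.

Op 1 fold_down: fold axis h@2; visible region now rows[2,4) x cols[0,32) = 2x32
Op 2 fold_right: fold axis v@16; visible region now rows[2,4) x cols[16,32) = 2x16
Op 3 fold_left: fold axis v@24; visible region now rows[2,4) x cols[16,24) = 2x8
Op 4 fold_down: fold axis h@3; visible region now rows[3,4) x cols[16,24) = 1x8
Op 5 fold_left: fold axis v@20; visible region now rows[3,4) x cols[16,20) = 1x4
Op 6 cut(0, 3): punch at orig (3,19); cuts so far [(3, 19)]; region rows[3,4) x cols[16,20) = 1x4
Op 7 cut(0, 2): punch at orig (3,18); cuts so far [(3, 18), (3, 19)]; region rows[3,4) x cols[16,20) = 1x4
Unfold 1 (reflect across v@20): 4 holes -> [(3, 18), (3, 19), (3, 20), (3, 21)]
Unfold 2 (reflect across h@3): 8 holes -> [(2, 18), (2, 19), (2, 20), (2, 21), (3, 18), (3, 19), (3, 20), (3, 21)]
Unfold 3 (reflect across v@24): 16 holes -> [(2, 18), (2, 19), (2, 20), (2, 21), (2, 26), (2, 27), (2, 28), (2, 29), (3, 18), (3, 19), (3, 20), (3, 21), (3, 26), (3, 27), (3, 28), (3, 29)]
Unfold 4 (reflect across v@16): 32 holes -> [(2, 2), (2, 3), (2, 4), (2, 5), (2, 10), (2, 11), (2, 12), (2, 13), (2, 18), (2, 19), (2, 20), (2, 21), (2, 26), (2, 27), (2, 28), (2, 29), (3, 2), (3, 3), (3, 4), (3, 5), (3, 10), (3, 11), (3, 12), (3, 13), (3, 18), (3, 19), (3, 20), (3, 21), (3, 26), (3, 27), (3, 28), (3, 29)]
Unfold 5 (reflect across h@2): 64 holes -> [(0, 2), (0, 3), (0, 4), (0, 5), (0, 10), (0, 11), (0, 12), (0, 13), (0, 18), (0, 19), (0, 20), (0, 21), (0, 26), (0, 27), (0, 28), (0, 29), (1, 2), (1, 3), (1, 4), (1, 5), (1, 10), (1, 11), (1, 12), (1, 13), (1, 18), (1, 19), (1, 20), (1, 21), (1, 26), (1, 27), (1, 28), (1, 29), (2, 2), (2, 3), (2, 4), (2, 5), (2, 10), (2, 11), (2, 12), (2, 13), (2, 18), (2, 19), (2, 20), (2, 21), (2, 26), (2, 27), (2, 28), (2, 29), (3, 2), (3, 3), (3, 4), (3, 5), (3, 10), (3, 11), (3, 12), (3, 13), (3, 18), (3, 19), (3, 20), (3, 21), (3, 26), (3, 27), (3, 28), (3, 29)]

Answer: 64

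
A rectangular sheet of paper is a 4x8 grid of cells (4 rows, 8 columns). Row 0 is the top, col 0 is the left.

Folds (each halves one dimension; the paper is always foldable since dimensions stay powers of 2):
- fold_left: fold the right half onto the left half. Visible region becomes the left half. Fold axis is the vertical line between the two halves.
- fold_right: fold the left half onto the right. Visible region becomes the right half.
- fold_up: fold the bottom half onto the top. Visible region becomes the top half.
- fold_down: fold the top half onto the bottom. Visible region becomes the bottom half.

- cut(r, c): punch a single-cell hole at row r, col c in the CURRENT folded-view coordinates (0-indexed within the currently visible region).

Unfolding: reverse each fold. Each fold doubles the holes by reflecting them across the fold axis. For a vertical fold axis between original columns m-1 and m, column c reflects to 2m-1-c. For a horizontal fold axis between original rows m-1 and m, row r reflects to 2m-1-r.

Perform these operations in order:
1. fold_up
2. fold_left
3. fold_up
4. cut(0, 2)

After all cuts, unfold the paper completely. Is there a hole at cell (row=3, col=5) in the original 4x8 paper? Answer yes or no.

Answer: yes

Derivation:
Op 1 fold_up: fold axis h@2; visible region now rows[0,2) x cols[0,8) = 2x8
Op 2 fold_left: fold axis v@4; visible region now rows[0,2) x cols[0,4) = 2x4
Op 3 fold_up: fold axis h@1; visible region now rows[0,1) x cols[0,4) = 1x4
Op 4 cut(0, 2): punch at orig (0,2); cuts so far [(0, 2)]; region rows[0,1) x cols[0,4) = 1x4
Unfold 1 (reflect across h@1): 2 holes -> [(0, 2), (1, 2)]
Unfold 2 (reflect across v@4): 4 holes -> [(0, 2), (0, 5), (1, 2), (1, 5)]
Unfold 3 (reflect across h@2): 8 holes -> [(0, 2), (0, 5), (1, 2), (1, 5), (2, 2), (2, 5), (3, 2), (3, 5)]
Holes: [(0, 2), (0, 5), (1, 2), (1, 5), (2, 2), (2, 5), (3, 2), (3, 5)]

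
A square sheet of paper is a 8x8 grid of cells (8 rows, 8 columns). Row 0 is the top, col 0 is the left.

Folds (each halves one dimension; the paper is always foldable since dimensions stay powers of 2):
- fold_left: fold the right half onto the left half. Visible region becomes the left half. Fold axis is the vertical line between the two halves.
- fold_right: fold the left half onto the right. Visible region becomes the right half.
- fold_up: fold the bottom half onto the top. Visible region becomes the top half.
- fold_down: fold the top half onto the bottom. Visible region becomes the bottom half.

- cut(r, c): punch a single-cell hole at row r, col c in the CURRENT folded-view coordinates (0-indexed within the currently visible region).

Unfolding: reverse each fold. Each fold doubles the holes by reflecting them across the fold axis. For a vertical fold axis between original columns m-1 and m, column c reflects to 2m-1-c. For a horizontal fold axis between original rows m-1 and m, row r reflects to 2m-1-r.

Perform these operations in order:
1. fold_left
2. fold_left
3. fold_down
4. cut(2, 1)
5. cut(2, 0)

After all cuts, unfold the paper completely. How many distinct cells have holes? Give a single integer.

Op 1 fold_left: fold axis v@4; visible region now rows[0,8) x cols[0,4) = 8x4
Op 2 fold_left: fold axis v@2; visible region now rows[0,8) x cols[0,2) = 8x2
Op 3 fold_down: fold axis h@4; visible region now rows[4,8) x cols[0,2) = 4x2
Op 4 cut(2, 1): punch at orig (6,1); cuts so far [(6, 1)]; region rows[4,8) x cols[0,2) = 4x2
Op 5 cut(2, 0): punch at orig (6,0); cuts so far [(6, 0), (6, 1)]; region rows[4,8) x cols[0,2) = 4x2
Unfold 1 (reflect across h@4): 4 holes -> [(1, 0), (1, 1), (6, 0), (6, 1)]
Unfold 2 (reflect across v@2): 8 holes -> [(1, 0), (1, 1), (1, 2), (1, 3), (6, 0), (6, 1), (6, 2), (6, 3)]
Unfold 3 (reflect across v@4): 16 holes -> [(1, 0), (1, 1), (1, 2), (1, 3), (1, 4), (1, 5), (1, 6), (1, 7), (6, 0), (6, 1), (6, 2), (6, 3), (6, 4), (6, 5), (6, 6), (6, 7)]

Answer: 16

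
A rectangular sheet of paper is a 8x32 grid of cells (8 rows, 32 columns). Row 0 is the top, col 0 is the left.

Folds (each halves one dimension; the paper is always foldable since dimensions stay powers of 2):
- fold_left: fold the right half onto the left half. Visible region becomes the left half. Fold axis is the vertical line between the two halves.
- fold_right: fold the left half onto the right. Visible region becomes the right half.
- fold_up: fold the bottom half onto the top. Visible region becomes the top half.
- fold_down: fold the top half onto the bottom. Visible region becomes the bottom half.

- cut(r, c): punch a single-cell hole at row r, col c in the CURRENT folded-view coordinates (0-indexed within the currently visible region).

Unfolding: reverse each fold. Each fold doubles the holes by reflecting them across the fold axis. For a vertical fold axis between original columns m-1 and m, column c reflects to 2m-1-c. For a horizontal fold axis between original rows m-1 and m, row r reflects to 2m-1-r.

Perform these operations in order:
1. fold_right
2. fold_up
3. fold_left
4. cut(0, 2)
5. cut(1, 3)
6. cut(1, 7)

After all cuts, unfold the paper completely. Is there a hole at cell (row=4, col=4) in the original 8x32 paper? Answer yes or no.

Op 1 fold_right: fold axis v@16; visible region now rows[0,8) x cols[16,32) = 8x16
Op 2 fold_up: fold axis h@4; visible region now rows[0,4) x cols[16,32) = 4x16
Op 3 fold_left: fold axis v@24; visible region now rows[0,4) x cols[16,24) = 4x8
Op 4 cut(0, 2): punch at orig (0,18); cuts so far [(0, 18)]; region rows[0,4) x cols[16,24) = 4x8
Op 5 cut(1, 3): punch at orig (1,19); cuts so far [(0, 18), (1, 19)]; region rows[0,4) x cols[16,24) = 4x8
Op 6 cut(1, 7): punch at orig (1,23); cuts so far [(0, 18), (1, 19), (1, 23)]; region rows[0,4) x cols[16,24) = 4x8
Unfold 1 (reflect across v@24): 6 holes -> [(0, 18), (0, 29), (1, 19), (1, 23), (1, 24), (1, 28)]
Unfold 2 (reflect across h@4): 12 holes -> [(0, 18), (0, 29), (1, 19), (1, 23), (1, 24), (1, 28), (6, 19), (6, 23), (6, 24), (6, 28), (7, 18), (7, 29)]
Unfold 3 (reflect across v@16): 24 holes -> [(0, 2), (0, 13), (0, 18), (0, 29), (1, 3), (1, 7), (1, 8), (1, 12), (1, 19), (1, 23), (1, 24), (1, 28), (6, 3), (6, 7), (6, 8), (6, 12), (6, 19), (6, 23), (6, 24), (6, 28), (7, 2), (7, 13), (7, 18), (7, 29)]
Holes: [(0, 2), (0, 13), (0, 18), (0, 29), (1, 3), (1, 7), (1, 8), (1, 12), (1, 19), (1, 23), (1, 24), (1, 28), (6, 3), (6, 7), (6, 8), (6, 12), (6, 19), (6, 23), (6, 24), (6, 28), (7, 2), (7, 13), (7, 18), (7, 29)]

Answer: no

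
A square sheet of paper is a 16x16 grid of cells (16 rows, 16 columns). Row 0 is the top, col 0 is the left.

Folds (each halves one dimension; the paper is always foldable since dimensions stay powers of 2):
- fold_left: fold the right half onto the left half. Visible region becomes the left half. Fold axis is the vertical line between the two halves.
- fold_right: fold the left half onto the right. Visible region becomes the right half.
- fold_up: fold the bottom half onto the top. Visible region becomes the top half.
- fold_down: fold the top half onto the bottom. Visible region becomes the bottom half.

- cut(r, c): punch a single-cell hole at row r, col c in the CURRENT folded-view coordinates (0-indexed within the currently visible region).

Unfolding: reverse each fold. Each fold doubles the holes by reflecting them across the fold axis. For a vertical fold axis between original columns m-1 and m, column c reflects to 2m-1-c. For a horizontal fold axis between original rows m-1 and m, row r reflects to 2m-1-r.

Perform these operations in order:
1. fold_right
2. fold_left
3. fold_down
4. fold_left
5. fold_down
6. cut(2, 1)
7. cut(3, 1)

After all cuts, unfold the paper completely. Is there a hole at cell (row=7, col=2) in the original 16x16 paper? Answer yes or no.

Op 1 fold_right: fold axis v@8; visible region now rows[0,16) x cols[8,16) = 16x8
Op 2 fold_left: fold axis v@12; visible region now rows[0,16) x cols[8,12) = 16x4
Op 3 fold_down: fold axis h@8; visible region now rows[8,16) x cols[8,12) = 8x4
Op 4 fold_left: fold axis v@10; visible region now rows[8,16) x cols[8,10) = 8x2
Op 5 fold_down: fold axis h@12; visible region now rows[12,16) x cols[8,10) = 4x2
Op 6 cut(2, 1): punch at orig (14,9); cuts so far [(14, 9)]; region rows[12,16) x cols[8,10) = 4x2
Op 7 cut(3, 1): punch at orig (15,9); cuts so far [(14, 9), (15, 9)]; region rows[12,16) x cols[8,10) = 4x2
Unfold 1 (reflect across h@12): 4 holes -> [(8, 9), (9, 9), (14, 9), (15, 9)]
Unfold 2 (reflect across v@10): 8 holes -> [(8, 9), (8, 10), (9, 9), (9, 10), (14, 9), (14, 10), (15, 9), (15, 10)]
Unfold 3 (reflect across h@8): 16 holes -> [(0, 9), (0, 10), (1, 9), (1, 10), (6, 9), (6, 10), (7, 9), (7, 10), (8, 9), (8, 10), (9, 9), (9, 10), (14, 9), (14, 10), (15, 9), (15, 10)]
Unfold 4 (reflect across v@12): 32 holes -> [(0, 9), (0, 10), (0, 13), (0, 14), (1, 9), (1, 10), (1, 13), (1, 14), (6, 9), (6, 10), (6, 13), (6, 14), (7, 9), (7, 10), (7, 13), (7, 14), (8, 9), (8, 10), (8, 13), (8, 14), (9, 9), (9, 10), (9, 13), (9, 14), (14, 9), (14, 10), (14, 13), (14, 14), (15, 9), (15, 10), (15, 13), (15, 14)]
Unfold 5 (reflect across v@8): 64 holes -> [(0, 1), (0, 2), (0, 5), (0, 6), (0, 9), (0, 10), (0, 13), (0, 14), (1, 1), (1, 2), (1, 5), (1, 6), (1, 9), (1, 10), (1, 13), (1, 14), (6, 1), (6, 2), (6, 5), (6, 6), (6, 9), (6, 10), (6, 13), (6, 14), (7, 1), (7, 2), (7, 5), (7, 6), (7, 9), (7, 10), (7, 13), (7, 14), (8, 1), (8, 2), (8, 5), (8, 6), (8, 9), (8, 10), (8, 13), (8, 14), (9, 1), (9, 2), (9, 5), (9, 6), (9, 9), (9, 10), (9, 13), (9, 14), (14, 1), (14, 2), (14, 5), (14, 6), (14, 9), (14, 10), (14, 13), (14, 14), (15, 1), (15, 2), (15, 5), (15, 6), (15, 9), (15, 10), (15, 13), (15, 14)]
Holes: [(0, 1), (0, 2), (0, 5), (0, 6), (0, 9), (0, 10), (0, 13), (0, 14), (1, 1), (1, 2), (1, 5), (1, 6), (1, 9), (1, 10), (1, 13), (1, 14), (6, 1), (6, 2), (6, 5), (6, 6), (6, 9), (6, 10), (6, 13), (6, 14), (7, 1), (7, 2), (7, 5), (7, 6), (7, 9), (7, 10), (7, 13), (7, 14), (8, 1), (8, 2), (8, 5), (8, 6), (8, 9), (8, 10), (8, 13), (8, 14), (9, 1), (9, 2), (9, 5), (9, 6), (9, 9), (9, 10), (9, 13), (9, 14), (14, 1), (14, 2), (14, 5), (14, 6), (14, 9), (14, 10), (14, 13), (14, 14), (15, 1), (15, 2), (15, 5), (15, 6), (15, 9), (15, 10), (15, 13), (15, 14)]

Answer: yes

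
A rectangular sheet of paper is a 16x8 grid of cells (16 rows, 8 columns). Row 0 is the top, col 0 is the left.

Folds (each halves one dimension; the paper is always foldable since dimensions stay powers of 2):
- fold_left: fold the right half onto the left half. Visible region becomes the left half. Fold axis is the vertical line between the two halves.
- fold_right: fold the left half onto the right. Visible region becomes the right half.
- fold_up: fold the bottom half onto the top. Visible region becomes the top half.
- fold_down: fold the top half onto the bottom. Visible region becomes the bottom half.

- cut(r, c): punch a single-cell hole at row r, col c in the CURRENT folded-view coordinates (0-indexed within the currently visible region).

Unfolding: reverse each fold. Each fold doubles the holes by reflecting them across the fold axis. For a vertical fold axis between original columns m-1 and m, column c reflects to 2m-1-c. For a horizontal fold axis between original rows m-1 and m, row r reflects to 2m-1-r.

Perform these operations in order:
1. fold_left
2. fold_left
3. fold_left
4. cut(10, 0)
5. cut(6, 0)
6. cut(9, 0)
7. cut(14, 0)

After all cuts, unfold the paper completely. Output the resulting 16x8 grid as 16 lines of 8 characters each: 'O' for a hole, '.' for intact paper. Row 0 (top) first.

Answer: ........
........
........
........
........
........
OOOOOOOO
........
........
OOOOOOOO
OOOOOOOO
........
........
........
OOOOOOOO
........

Derivation:
Op 1 fold_left: fold axis v@4; visible region now rows[0,16) x cols[0,4) = 16x4
Op 2 fold_left: fold axis v@2; visible region now rows[0,16) x cols[0,2) = 16x2
Op 3 fold_left: fold axis v@1; visible region now rows[0,16) x cols[0,1) = 16x1
Op 4 cut(10, 0): punch at orig (10,0); cuts so far [(10, 0)]; region rows[0,16) x cols[0,1) = 16x1
Op 5 cut(6, 0): punch at orig (6,0); cuts so far [(6, 0), (10, 0)]; region rows[0,16) x cols[0,1) = 16x1
Op 6 cut(9, 0): punch at orig (9,0); cuts so far [(6, 0), (9, 0), (10, 0)]; region rows[0,16) x cols[0,1) = 16x1
Op 7 cut(14, 0): punch at orig (14,0); cuts so far [(6, 0), (9, 0), (10, 0), (14, 0)]; region rows[0,16) x cols[0,1) = 16x1
Unfold 1 (reflect across v@1): 8 holes -> [(6, 0), (6, 1), (9, 0), (9, 1), (10, 0), (10, 1), (14, 0), (14, 1)]
Unfold 2 (reflect across v@2): 16 holes -> [(6, 0), (6, 1), (6, 2), (6, 3), (9, 0), (9, 1), (9, 2), (9, 3), (10, 0), (10, 1), (10, 2), (10, 3), (14, 0), (14, 1), (14, 2), (14, 3)]
Unfold 3 (reflect across v@4): 32 holes -> [(6, 0), (6, 1), (6, 2), (6, 3), (6, 4), (6, 5), (6, 6), (6, 7), (9, 0), (9, 1), (9, 2), (9, 3), (9, 4), (9, 5), (9, 6), (9, 7), (10, 0), (10, 1), (10, 2), (10, 3), (10, 4), (10, 5), (10, 6), (10, 7), (14, 0), (14, 1), (14, 2), (14, 3), (14, 4), (14, 5), (14, 6), (14, 7)]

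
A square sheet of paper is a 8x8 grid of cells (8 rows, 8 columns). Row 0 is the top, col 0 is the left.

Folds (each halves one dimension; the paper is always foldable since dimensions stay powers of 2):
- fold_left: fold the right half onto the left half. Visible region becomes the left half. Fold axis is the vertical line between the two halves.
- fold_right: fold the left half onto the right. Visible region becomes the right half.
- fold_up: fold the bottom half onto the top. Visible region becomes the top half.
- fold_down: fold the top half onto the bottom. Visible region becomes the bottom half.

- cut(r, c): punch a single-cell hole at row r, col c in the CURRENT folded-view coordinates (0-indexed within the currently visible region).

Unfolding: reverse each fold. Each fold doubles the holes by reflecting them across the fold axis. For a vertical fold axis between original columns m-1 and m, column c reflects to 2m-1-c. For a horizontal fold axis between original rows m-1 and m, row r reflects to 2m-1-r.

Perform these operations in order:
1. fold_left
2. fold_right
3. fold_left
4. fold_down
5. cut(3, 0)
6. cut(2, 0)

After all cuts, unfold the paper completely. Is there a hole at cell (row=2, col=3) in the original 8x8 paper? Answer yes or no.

Answer: no

Derivation:
Op 1 fold_left: fold axis v@4; visible region now rows[0,8) x cols[0,4) = 8x4
Op 2 fold_right: fold axis v@2; visible region now rows[0,8) x cols[2,4) = 8x2
Op 3 fold_left: fold axis v@3; visible region now rows[0,8) x cols[2,3) = 8x1
Op 4 fold_down: fold axis h@4; visible region now rows[4,8) x cols[2,3) = 4x1
Op 5 cut(3, 0): punch at orig (7,2); cuts so far [(7, 2)]; region rows[4,8) x cols[2,3) = 4x1
Op 6 cut(2, 0): punch at orig (6,2); cuts so far [(6, 2), (7, 2)]; region rows[4,8) x cols[2,3) = 4x1
Unfold 1 (reflect across h@4): 4 holes -> [(0, 2), (1, 2), (6, 2), (7, 2)]
Unfold 2 (reflect across v@3): 8 holes -> [(0, 2), (0, 3), (1, 2), (1, 3), (6, 2), (6, 3), (7, 2), (7, 3)]
Unfold 3 (reflect across v@2): 16 holes -> [(0, 0), (0, 1), (0, 2), (0, 3), (1, 0), (1, 1), (1, 2), (1, 3), (6, 0), (6, 1), (6, 2), (6, 3), (7, 0), (7, 1), (7, 2), (7, 3)]
Unfold 4 (reflect across v@4): 32 holes -> [(0, 0), (0, 1), (0, 2), (0, 3), (0, 4), (0, 5), (0, 6), (0, 7), (1, 0), (1, 1), (1, 2), (1, 3), (1, 4), (1, 5), (1, 6), (1, 7), (6, 0), (6, 1), (6, 2), (6, 3), (6, 4), (6, 5), (6, 6), (6, 7), (7, 0), (7, 1), (7, 2), (7, 3), (7, 4), (7, 5), (7, 6), (7, 7)]
Holes: [(0, 0), (0, 1), (0, 2), (0, 3), (0, 4), (0, 5), (0, 6), (0, 7), (1, 0), (1, 1), (1, 2), (1, 3), (1, 4), (1, 5), (1, 6), (1, 7), (6, 0), (6, 1), (6, 2), (6, 3), (6, 4), (6, 5), (6, 6), (6, 7), (7, 0), (7, 1), (7, 2), (7, 3), (7, 4), (7, 5), (7, 6), (7, 7)]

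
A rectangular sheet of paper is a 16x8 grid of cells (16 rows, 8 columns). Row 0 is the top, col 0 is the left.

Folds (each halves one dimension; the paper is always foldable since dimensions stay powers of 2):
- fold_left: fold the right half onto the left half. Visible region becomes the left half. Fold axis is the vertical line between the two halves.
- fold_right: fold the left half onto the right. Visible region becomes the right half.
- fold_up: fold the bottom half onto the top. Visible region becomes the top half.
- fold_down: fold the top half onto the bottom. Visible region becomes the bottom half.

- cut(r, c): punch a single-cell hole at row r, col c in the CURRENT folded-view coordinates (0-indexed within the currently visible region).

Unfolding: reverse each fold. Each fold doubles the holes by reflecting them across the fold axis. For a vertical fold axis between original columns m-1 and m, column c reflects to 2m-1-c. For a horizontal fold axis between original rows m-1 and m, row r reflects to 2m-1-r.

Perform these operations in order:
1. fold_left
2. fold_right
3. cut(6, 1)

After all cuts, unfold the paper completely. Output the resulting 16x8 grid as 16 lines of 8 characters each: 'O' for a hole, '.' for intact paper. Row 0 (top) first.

Answer: ........
........
........
........
........
........
O..OO..O
........
........
........
........
........
........
........
........
........

Derivation:
Op 1 fold_left: fold axis v@4; visible region now rows[0,16) x cols[0,4) = 16x4
Op 2 fold_right: fold axis v@2; visible region now rows[0,16) x cols[2,4) = 16x2
Op 3 cut(6, 1): punch at orig (6,3); cuts so far [(6, 3)]; region rows[0,16) x cols[2,4) = 16x2
Unfold 1 (reflect across v@2): 2 holes -> [(6, 0), (6, 3)]
Unfold 2 (reflect across v@4): 4 holes -> [(6, 0), (6, 3), (6, 4), (6, 7)]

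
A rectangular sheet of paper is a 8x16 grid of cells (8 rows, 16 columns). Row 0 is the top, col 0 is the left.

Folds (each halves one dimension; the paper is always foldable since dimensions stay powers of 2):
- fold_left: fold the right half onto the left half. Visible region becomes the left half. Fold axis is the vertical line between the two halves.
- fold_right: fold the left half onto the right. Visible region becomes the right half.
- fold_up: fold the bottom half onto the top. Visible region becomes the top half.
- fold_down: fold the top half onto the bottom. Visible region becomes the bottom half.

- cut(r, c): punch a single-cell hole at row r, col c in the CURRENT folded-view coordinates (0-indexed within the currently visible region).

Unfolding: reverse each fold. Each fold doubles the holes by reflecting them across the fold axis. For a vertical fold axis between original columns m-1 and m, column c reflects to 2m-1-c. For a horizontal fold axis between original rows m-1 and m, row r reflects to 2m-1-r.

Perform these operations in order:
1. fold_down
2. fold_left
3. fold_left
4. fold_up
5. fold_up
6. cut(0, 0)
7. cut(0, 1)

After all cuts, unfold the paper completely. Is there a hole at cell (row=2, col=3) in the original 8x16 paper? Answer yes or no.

Answer: no

Derivation:
Op 1 fold_down: fold axis h@4; visible region now rows[4,8) x cols[0,16) = 4x16
Op 2 fold_left: fold axis v@8; visible region now rows[4,8) x cols[0,8) = 4x8
Op 3 fold_left: fold axis v@4; visible region now rows[4,8) x cols[0,4) = 4x4
Op 4 fold_up: fold axis h@6; visible region now rows[4,6) x cols[0,4) = 2x4
Op 5 fold_up: fold axis h@5; visible region now rows[4,5) x cols[0,4) = 1x4
Op 6 cut(0, 0): punch at orig (4,0); cuts so far [(4, 0)]; region rows[4,5) x cols[0,4) = 1x4
Op 7 cut(0, 1): punch at orig (4,1); cuts so far [(4, 0), (4, 1)]; region rows[4,5) x cols[0,4) = 1x4
Unfold 1 (reflect across h@5): 4 holes -> [(4, 0), (4, 1), (5, 0), (5, 1)]
Unfold 2 (reflect across h@6): 8 holes -> [(4, 0), (4, 1), (5, 0), (5, 1), (6, 0), (6, 1), (7, 0), (7, 1)]
Unfold 3 (reflect across v@4): 16 holes -> [(4, 0), (4, 1), (4, 6), (4, 7), (5, 0), (5, 1), (5, 6), (5, 7), (6, 0), (6, 1), (6, 6), (6, 7), (7, 0), (7, 1), (7, 6), (7, 7)]
Unfold 4 (reflect across v@8): 32 holes -> [(4, 0), (4, 1), (4, 6), (4, 7), (4, 8), (4, 9), (4, 14), (4, 15), (5, 0), (5, 1), (5, 6), (5, 7), (5, 8), (5, 9), (5, 14), (5, 15), (6, 0), (6, 1), (6, 6), (6, 7), (6, 8), (6, 9), (6, 14), (6, 15), (7, 0), (7, 1), (7, 6), (7, 7), (7, 8), (7, 9), (7, 14), (7, 15)]
Unfold 5 (reflect across h@4): 64 holes -> [(0, 0), (0, 1), (0, 6), (0, 7), (0, 8), (0, 9), (0, 14), (0, 15), (1, 0), (1, 1), (1, 6), (1, 7), (1, 8), (1, 9), (1, 14), (1, 15), (2, 0), (2, 1), (2, 6), (2, 7), (2, 8), (2, 9), (2, 14), (2, 15), (3, 0), (3, 1), (3, 6), (3, 7), (3, 8), (3, 9), (3, 14), (3, 15), (4, 0), (4, 1), (4, 6), (4, 7), (4, 8), (4, 9), (4, 14), (4, 15), (5, 0), (5, 1), (5, 6), (5, 7), (5, 8), (5, 9), (5, 14), (5, 15), (6, 0), (6, 1), (6, 6), (6, 7), (6, 8), (6, 9), (6, 14), (6, 15), (7, 0), (7, 1), (7, 6), (7, 7), (7, 8), (7, 9), (7, 14), (7, 15)]
Holes: [(0, 0), (0, 1), (0, 6), (0, 7), (0, 8), (0, 9), (0, 14), (0, 15), (1, 0), (1, 1), (1, 6), (1, 7), (1, 8), (1, 9), (1, 14), (1, 15), (2, 0), (2, 1), (2, 6), (2, 7), (2, 8), (2, 9), (2, 14), (2, 15), (3, 0), (3, 1), (3, 6), (3, 7), (3, 8), (3, 9), (3, 14), (3, 15), (4, 0), (4, 1), (4, 6), (4, 7), (4, 8), (4, 9), (4, 14), (4, 15), (5, 0), (5, 1), (5, 6), (5, 7), (5, 8), (5, 9), (5, 14), (5, 15), (6, 0), (6, 1), (6, 6), (6, 7), (6, 8), (6, 9), (6, 14), (6, 15), (7, 0), (7, 1), (7, 6), (7, 7), (7, 8), (7, 9), (7, 14), (7, 15)]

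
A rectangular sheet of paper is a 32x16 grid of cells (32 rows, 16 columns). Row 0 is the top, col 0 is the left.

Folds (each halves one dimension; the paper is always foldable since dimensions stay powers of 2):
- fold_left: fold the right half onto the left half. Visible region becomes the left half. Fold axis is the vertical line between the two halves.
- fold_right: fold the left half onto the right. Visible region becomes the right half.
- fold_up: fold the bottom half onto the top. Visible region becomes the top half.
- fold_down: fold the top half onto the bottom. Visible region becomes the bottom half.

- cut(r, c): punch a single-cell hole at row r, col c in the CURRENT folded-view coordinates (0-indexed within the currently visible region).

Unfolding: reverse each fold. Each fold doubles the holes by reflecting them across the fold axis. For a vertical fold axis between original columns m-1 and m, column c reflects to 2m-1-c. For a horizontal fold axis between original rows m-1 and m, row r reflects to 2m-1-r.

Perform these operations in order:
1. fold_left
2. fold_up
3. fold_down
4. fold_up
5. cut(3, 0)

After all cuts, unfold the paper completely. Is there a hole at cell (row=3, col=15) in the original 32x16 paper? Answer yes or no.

Answer: yes

Derivation:
Op 1 fold_left: fold axis v@8; visible region now rows[0,32) x cols[0,8) = 32x8
Op 2 fold_up: fold axis h@16; visible region now rows[0,16) x cols[0,8) = 16x8
Op 3 fold_down: fold axis h@8; visible region now rows[8,16) x cols[0,8) = 8x8
Op 4 fold_up: fold axis h@12; visible region now rows[8,12) x cols[0,8) = 4x8
Op 5 cut(3, 0): punch at orig (11,0); cuts so far [(11, 0)]; region rows[8,12) x cols[0,8) = 4x8
Unfold 1 (reflect across h@12): 2 holes -> [(11, 0), (12, 0)]
Unfold 2 (reflect across h@8): 4 holes -> [(3, 0), (4, 0), (11, 0), (12, 0)]
Unfold 3 (reflect across h@16): 8 holes -> [(3, 0), (4, 0), (11, 0), (12, 0), (19, 0), (20, 0), (27, 0), (28, 0)]
Unfold 4 (reflect across v@8): 16 holes -> [(3, 0), (3, 15), (4, 0), (4, 15), (11, 0), (11, 15), (12, 0), (12, 15), (19, 0), (19, 15), (20, 0), (20, 15), (27, 0), (27, 15), (28, 0), (28, 15)]
Holes: [(3, 0), (3, 15), (4, 0), (4, 15), (11, 0), (11, 15), (12, 0), (12, 15), (19, 0), (19, 15), (20, 0), (20, 15), (27, 0), (27, 15), (28, 0), (28, 15)]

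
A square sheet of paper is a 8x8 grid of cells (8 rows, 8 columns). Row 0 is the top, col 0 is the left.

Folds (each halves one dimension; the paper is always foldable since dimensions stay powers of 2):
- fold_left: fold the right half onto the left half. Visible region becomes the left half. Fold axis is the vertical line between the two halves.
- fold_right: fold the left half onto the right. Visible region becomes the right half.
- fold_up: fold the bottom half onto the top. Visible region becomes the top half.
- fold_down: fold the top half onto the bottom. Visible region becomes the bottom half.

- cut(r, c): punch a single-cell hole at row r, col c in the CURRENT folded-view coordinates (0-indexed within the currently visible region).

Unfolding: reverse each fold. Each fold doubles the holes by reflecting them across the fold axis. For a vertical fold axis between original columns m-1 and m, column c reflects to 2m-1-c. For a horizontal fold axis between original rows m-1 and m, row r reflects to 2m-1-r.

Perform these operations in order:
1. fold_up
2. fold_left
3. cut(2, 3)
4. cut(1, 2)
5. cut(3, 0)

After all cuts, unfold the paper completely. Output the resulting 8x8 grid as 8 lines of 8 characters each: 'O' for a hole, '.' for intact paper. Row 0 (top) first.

Answer: ........
..O..O..
...OO...
O......O
O......O
...OO...
..O..O..
........

Derivation:
Op 1 fold_up: fold axis h@4; visible region now rows[0,4) x cols[0,8) = 4x8
Op 2 fold_left: fold axis v@4; visible region now rows[0,4) x cols[0,4) = 4x4
Op 3 cut(2, 3): punch at orig (2,3); cuts so far [(2, 3)]; region rows[0,4) x cols[0,4) = 4x4
Op 4 cut(1, 2): punch at orig (1,2); cuts so far [(1, 2), (2, 3)]; region rows[0,4) x cols[0,4) = 4x4
Op 5 cut(3, 0): punch at orig (3,0); cuts so far [(1, 2), (2, 3), (3, 0)]; region rows[0,4) x cols[0,4) = 4x4
Unfold 1 (reflect across v@4): 6 holes -> [(1, 2), (1, 5), (2, 3), (2, 4), (3, 0), (3, 7)]
Unfold 2 (reflect across h@4): 12 holes -> [(1, 2), (1, 5), (2, 3), (2, 4), (3, 0), (3, 7), (4, 0), (4, 7), (5, 3), (5, 4), (6, 2), (6, 5)]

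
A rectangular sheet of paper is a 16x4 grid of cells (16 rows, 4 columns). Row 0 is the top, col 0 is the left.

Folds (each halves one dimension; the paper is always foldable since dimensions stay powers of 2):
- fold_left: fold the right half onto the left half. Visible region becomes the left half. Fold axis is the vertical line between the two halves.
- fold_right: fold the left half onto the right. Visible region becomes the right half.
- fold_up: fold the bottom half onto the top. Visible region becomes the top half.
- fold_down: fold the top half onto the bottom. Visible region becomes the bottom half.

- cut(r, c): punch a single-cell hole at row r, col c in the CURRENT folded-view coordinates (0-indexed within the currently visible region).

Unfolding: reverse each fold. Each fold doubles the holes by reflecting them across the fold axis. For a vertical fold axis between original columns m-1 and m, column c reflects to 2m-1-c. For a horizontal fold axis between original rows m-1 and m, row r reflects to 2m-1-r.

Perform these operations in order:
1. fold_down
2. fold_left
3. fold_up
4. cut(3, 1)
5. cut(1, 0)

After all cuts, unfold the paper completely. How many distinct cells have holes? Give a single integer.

Op 1 fold_down: fold axis h@8; visible region now rows[8,16) x cols[0,4) = 8x4
Op 2 fold_left: fold axis v@2; visible region now rows[8,16) x cols[0,2) = 8x2
Op 3 fold_up: fold axis h@12; visible region now rows[8,12) x cols[0,2) = 4x2
Op 4 cut(3, 1): punch at orig (11,1); cuts so far [(11, 1)]; region rows[8,12) x cols[0,2) = 4x2
Op 5 cut(1, 0): punch at orig (9,0); cuts so far [(9, 0), (11, 1)]; region rows[8,12) x cols[0,2) = 4x2
Unfold 1 (reflect across h@12): 4 holes -> [(9, 0), (11, 1), (12, 1), (14, 0)]
Unfold 2 (reflect across v@2): 8 holes -> [(9, 0), (9, 3), (11, 1), (11, 2), (12, 1), (12, 2), (14, 0), (14, 3)]
Unfold 3 (reflect across h@8): 16 holes -> [(1, 0), (1, 3), (3, 1), (3, 2), (4, 1), (4, 2), (6, 0), (6, 3), (9, 0), (9, 3), (11, 1), (11, 2), (12, 1), (12, 2), (14, 0), (14, 3)]

Answer: 16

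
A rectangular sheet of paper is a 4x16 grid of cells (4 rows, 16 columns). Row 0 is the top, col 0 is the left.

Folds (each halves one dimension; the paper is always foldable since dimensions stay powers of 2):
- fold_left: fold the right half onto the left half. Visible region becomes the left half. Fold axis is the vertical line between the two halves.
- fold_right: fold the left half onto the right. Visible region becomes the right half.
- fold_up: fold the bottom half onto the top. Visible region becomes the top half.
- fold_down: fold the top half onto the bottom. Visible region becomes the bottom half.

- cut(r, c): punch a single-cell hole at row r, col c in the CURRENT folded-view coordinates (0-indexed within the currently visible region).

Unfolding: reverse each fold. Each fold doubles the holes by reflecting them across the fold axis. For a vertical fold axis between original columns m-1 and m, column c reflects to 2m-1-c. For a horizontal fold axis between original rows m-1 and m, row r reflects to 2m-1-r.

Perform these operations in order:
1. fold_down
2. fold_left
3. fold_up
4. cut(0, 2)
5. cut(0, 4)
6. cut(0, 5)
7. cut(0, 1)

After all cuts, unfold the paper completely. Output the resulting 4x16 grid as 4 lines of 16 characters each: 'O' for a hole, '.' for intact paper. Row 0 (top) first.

Answer: .OO.OO....OO.OO.
.OO.OO....OO.OO.
.OO.OO....OO.OO.
.OO.OO....OO.OO.

Derivation:
Op 1 fold_down: fold axis h@2; visible region now rows[2,4) x cols[0,16) = 2x16
Op 2 fold_left: fold axis v@8; visible region now rows[2,4) x cols[0,8) = 2x8
Op 3 fold_up: fold axis h@3; visible region now rows[2,3) x cols[0,8) = 1x8
Op 4 cut(0, 2): punch at orig (2,2); cuts so far [(2, 2)]; region rows[2,3) x cols[0,8) = 1x8
Op 5 cut(0, 4): punch at orig (2,4); cuts so far [(2, 2), (2, 4)]; region rows[2,3) x cols[0,8) = 1x8
Op 6 cut(0, 5): punch at orig (2,5); cuts so far [(2, 2), (2, 4), (2, 5)]; region rows[2,3) x cols[0,8) = 1x8
Op 7 cut(0, 1): punch at orig (2,1); cuts so far [(2, 1), (2, 2), (2, 4), (2, 5)]; region rows[2,3) x cols[0,8) = 1x8
Unfold 1 (reflect across h@3): 8 holes -> [(2, 1), (2, 2), (2, 4), (2, 5), (3, 1), (3, 2), (3, 4), (3, 5)]
Unfold 2 (reflect across v@8): 16 holes -> [(2, 1), (2, 2), (2, 4), (2, 5), (2, 10), (2, 11), (2, 13), (2, 14), (3, 1), (3, 2), (3, 4), (3, 5), (3, 10), (3, 11), (3, 13), (3, 14)]
Unfold 3 (reflect across h@2): 32 holes -> [(0, 1), (0, 2), (0, 4), (0, 5), (0, 10), (0, 11), (0, 13), (0, 14), (1, 1), (1, 2), (1, 4), (1, 5), (1, 10), (1, 11), (1, 13), (1, 14), (2, 1), (2, 2), (2, 4), (2, 5), (2, 10), (2, 11), (2, 13), (2, 14), (3, 1), (3, 2), (3, 4), (3, 5), (3, 10), (3, 11), (3, 13), (3, 14)]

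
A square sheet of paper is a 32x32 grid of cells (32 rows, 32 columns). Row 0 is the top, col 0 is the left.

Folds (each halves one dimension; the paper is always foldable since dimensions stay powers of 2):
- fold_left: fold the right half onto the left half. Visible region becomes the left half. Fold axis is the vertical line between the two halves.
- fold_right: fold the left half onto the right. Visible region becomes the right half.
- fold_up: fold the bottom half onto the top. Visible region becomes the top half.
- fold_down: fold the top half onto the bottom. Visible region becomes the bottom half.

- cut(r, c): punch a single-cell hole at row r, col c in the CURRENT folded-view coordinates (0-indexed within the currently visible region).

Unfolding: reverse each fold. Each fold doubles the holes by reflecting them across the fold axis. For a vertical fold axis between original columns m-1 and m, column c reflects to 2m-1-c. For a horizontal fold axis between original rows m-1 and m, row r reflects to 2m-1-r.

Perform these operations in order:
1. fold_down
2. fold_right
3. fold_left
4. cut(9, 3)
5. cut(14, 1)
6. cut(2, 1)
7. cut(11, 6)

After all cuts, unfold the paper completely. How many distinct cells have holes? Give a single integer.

Op 1 fold_down: fold axis h@16; visible region now rows[16,32) x cols[0,32) = 16x32
Op 2 fold_right: fold axis v@16; visible region now rows[16,32) x cols[16,32) = 16x16
Op 3 fold_left: fold axis v@24; visible region now rows[16,32) x cols[16,24) = 16x8
Op 4 cut(9, 3): punch at orig (25,19); cuts so far [(25, 19)]; region rows[16,32) x cols[16,24) = 16x8
Op 5 cut(14, 1): punch at orig (30,17); cuts so far [(25, 19), (30, 17)]; region rows[16,32) x cols[16,24) = 16x8
Op 6 cut(2, 1): punch at orig (18,17); cuts so far [(18, 17), (25, 19), (30, 17)]; region rows[16,32) x cols[16,24) = 16x8
Op 7 cut(11, 6): punch at orig (27,22); cuts so far [(18, 17), (25, 19), (27, 22), (30, 17)]; region rows[16,32) x cols[16,24) = 16x8
Unfold 1 (reflect across v@24): 8 holes -> [(18, 17), (18, 30), (25, 19), (25, 28), (27, 22), (27, 25), (30, 17), (30, 30)]
Unfold 2 (reflect across v@16): 16 holes -> [(18, 1), (18, 14), (18, 17), (18, 30), (25, 3), (25, 12), (25, 19), (25, 28), (27, 6), (27, 9), (27, 22), (27, 25), (30, 1), (30, 14), (30, 17), (30, 30)]
Unfold 3 (reflect across h@16): 32 holes -> [(1, 1), (1, 14), (1, 17), (1, 30), (4, 6), (4, 9), (4, 22), (4, 25), (6, 3), (6, 12), (6, 19), (6, 28), (13, 1), (13, 14), (13, 17), (13, 30), (18, 1), (18, 14), (18, 17), (18, 30), (25, 3), (25, 12), (25, 19), (25, 28), (27, 6), (27, 9), (27, 22), (27, 25), (30, 1), (30, 14), (30, 17), (30, 30)]

Answer: 32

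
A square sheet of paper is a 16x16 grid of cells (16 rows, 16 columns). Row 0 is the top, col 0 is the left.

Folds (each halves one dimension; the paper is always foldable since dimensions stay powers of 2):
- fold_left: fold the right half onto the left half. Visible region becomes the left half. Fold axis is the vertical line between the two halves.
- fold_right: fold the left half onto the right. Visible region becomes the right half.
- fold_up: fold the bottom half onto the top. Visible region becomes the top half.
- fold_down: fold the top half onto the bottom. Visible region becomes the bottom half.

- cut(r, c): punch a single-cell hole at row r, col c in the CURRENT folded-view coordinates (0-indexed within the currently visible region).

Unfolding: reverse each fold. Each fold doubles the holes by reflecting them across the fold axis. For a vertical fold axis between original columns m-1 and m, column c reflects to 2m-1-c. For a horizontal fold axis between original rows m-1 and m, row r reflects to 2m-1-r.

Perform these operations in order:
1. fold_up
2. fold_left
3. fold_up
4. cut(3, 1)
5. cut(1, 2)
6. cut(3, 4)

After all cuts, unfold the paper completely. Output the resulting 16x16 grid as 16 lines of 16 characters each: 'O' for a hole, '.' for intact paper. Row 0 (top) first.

Answer: ................
..O..........O..
................
.O..O......O..O.
.O..O......O..O.
................
..O..........O..
................
................
..O..........O..
................
.O..O......O..O.
.O..O......O..O.
................
..O..........O..
................

Derivation:
Op 1 fold_up: fold axis h@8; visible region now rows[0,8) x cols[0,16) = 8x16
Op 2 fold_left: fold axis v@8; visible region now rows[0,8) x cols[0,8) = 8x8
Op 3 fold_up: fold axis h@4; visible region now rows[0,4) x cols[0,8) = 4x8
Op 4 cut(3, 1): punch at orig (3,1); cuts so far [(3, 1)]; region rows[0,4) x cols[0,8) = 4x8
Op 5 cut(1, 2): punch at orig (1,2); cuts so far [(1, 2), (3, 1)]; region rows[0,4) x cols[0,8) = 4x8
Op 6 cut(3, 4): punch at orig (3,4); cuts so far [(1, 2), (3, 1), (3, 4)]; region rows[0,4) x cols[0,8) = 4x8
Unfold 1 (reflect across h@4): 6 holes -> [(1, 2), (3, 1), (3, 4), (4, 1), (4, 4), (6, 2)]
Unfold 2 (reflect across v@8): 12 holes -> [(1, 2), (1, 13), (3, 1), (3, 4), (3, 11), (3, 14), (4, 1), (4, 4), (4, 11), (4, 14), (6, 2), (6, 13)]
Unfold 3 (reflect across h@8): 24 holes -> [(1, 2), (1, 13), (3, 1), (3, 4), (3, 11), (3, 14), (4, 1), (4, 4), (4, 11), (4, 14), (6, 2), (6, 13), (9, 2), (9, 13), (11, 1), (11, 4), (11, 11), (11, 14), (12, 1), (12, 4), (12, 11), (12, 14), (14, 2), (14, 13)]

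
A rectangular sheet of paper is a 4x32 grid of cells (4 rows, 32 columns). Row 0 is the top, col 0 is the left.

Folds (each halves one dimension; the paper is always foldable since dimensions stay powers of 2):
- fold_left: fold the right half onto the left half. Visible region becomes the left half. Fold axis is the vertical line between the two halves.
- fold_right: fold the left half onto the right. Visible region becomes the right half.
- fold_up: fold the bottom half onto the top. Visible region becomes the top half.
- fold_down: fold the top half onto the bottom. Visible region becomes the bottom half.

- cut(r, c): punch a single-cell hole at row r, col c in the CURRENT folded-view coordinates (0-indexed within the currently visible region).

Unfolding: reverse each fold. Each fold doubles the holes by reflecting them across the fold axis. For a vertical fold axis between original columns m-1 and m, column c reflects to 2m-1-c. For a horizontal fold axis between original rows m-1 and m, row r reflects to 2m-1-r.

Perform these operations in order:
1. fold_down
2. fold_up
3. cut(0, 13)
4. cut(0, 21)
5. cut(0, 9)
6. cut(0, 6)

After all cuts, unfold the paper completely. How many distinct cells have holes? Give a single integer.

Answer: 16

Derivation:
Op 1 fold_down: fold axis h@2; visible region now rows[2,4) x cols[0,32) = 2x32
Op 2 fold_up: fold axis h@3; visible region now rows[2,3) x cols[0,32) = 1x32
Op 3 cut(0, 13): punch at orig (2,13); cuts so far [(2, 13)]; region rows[2,3) x cols[0,32) = 1x32
Op 4 cut(0, 21): punch at orig (2,21); cuts so far [(2, 13), (2, 21)]; region rows[2,3) x cols[0,32) = 1x32
Op 5 cut(0, 9): punch at orig (2,9); cuts so far [(2, 9), (2, 13), (2, 21)]; region rows[2,3) x cols[0,32) = 1x32
Op 6 cut(0, 6): punch at orig (2,6); cuts so far [(2, 6), (2, 9), (2, 13), (2, 21)]; region rows[2,3) x cols[0,32) = 1x32
Unfold 1 (reflect across h@3): 8 holes -> [(2, 6), (2, 9), (2, 13), (2, 21), (3, 6), (3, 9), (3, 13), (3, 21)]
Unfold 2 (reflect across h@2): 16 holes -> [(0, 6), (0, 9), (0, 13), (0, 21), (1, 6), (1, 9), (1, 13), (1, 21), (2, 6), (2, 9), (2, 13), (2, 21), (3, 6), (3, 9), (3, 13), (3, 21)]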